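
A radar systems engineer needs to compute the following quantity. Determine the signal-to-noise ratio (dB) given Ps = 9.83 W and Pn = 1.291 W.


SNR in decibels:
SNR = 10 * log10(Ps / Pn)
    = 10 * log10(9.83 / 1.291)
    = 10 * log10(7.6143)
    = 10 * 0.8816
    = 8.82 dB

8.82 dB


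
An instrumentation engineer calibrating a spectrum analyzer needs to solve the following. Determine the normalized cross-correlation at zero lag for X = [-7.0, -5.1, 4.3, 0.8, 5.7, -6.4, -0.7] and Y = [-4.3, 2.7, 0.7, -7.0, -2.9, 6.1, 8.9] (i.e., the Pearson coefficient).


Pearson correlation coefficient (population):
r = cov(X,Y) / (std(X) * std(Y))
Mean X = -1.2, Mean Y = 0.6
Cov(X,Y) = -6.145714
Std(X) = 4.75094, Std(Y) = 5.312788
r = -0.2435

-0.2435


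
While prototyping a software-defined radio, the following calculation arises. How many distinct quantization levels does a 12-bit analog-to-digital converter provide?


Number of quantization levels = 2^N
= 2^12
= 4096

4096


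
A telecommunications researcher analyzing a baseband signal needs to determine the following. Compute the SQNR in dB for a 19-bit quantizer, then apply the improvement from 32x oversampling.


Step 1 — baseline SQNR at Nyquist:
SQNR_base = 6.02*N + 1.76
          = 6.02*19 + 1.76
          = 116.14 dB

Step 2 — oversampling processing gain:
G = 10*log10(OSR) = 10*log10(32) = 15.05 dB

Step 3 — total:
SQNR_total = 116.14 + 15.05 = 131.19 dB

Base SQNR = 116.14 dB; oversampled SQNR = 131.19 dB


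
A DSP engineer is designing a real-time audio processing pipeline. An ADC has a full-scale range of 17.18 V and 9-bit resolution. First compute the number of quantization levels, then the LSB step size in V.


Step 1 — number of quantization levels:
L = 2^N = 2^9 = 512

Step 2 — LSB step size:
delta = Vfs / L
      = 17.18 / 512
      = 0.03355469 V

Levels = 512; step size = 0.03355469 V


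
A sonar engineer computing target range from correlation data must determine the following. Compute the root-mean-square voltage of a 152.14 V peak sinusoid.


RMS voltage for a sinusoidal waveform:
V_rms = V_peak / sqrt(2)
      = 152.14 / 1.414214
      = 107.579 V

107.579 V


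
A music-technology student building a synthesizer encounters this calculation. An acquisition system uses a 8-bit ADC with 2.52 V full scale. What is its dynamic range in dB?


Dynamic range from full-scale to LSB:
V_min = V_max / 2^bits = 2.52 / 2^8
DR = 20 * log10(V_max / V_min)
   = 20 * log10(2^8)
   = 20 * 8 * log10(2)
   = 48.16 dB

48.16 dB


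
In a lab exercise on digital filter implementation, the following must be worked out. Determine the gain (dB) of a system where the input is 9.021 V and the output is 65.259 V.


Voltage gain in dB:
G = 20 * log10(Vout / Vin)
  = 20 * log10(65.259 / 9.021)
  = 20 * log10(7.23412)
  = 20 * 0.859386
  = 17.19 dB

17.19 dB


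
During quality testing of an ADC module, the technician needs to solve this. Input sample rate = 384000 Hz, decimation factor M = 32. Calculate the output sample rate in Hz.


Decimation reduces the sample rate:
fs_out = fs_in / M
       = 384000 / 32
       = 12000.0 Hz

12000.0 Hz


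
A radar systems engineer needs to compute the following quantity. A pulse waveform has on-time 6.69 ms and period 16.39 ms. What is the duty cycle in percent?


Duty cycle as a percentage:
DC = (t_on / T) * 100
   = (6.69 / 16.39) * 100
   = 0.408176 * 100
   = 40.82 %

40.82 %


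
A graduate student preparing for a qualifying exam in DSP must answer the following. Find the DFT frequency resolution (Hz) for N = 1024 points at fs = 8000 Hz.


DFT frequency resolution:
df = fs / N
   = 8000 / 1024
   = 7.8125 Hz

7.8125 Hz


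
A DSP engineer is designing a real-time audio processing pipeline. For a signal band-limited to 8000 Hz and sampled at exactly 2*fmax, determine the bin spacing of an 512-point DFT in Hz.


Step 1 — Nyquist sampling rate:
fs = 2 * fmax = 2 * 8000 = 16000 Hz

Step 2 — DFT bin spacing:
df = fs / N = 16000 / 512 = 31.25 Hz

31.25 Hz


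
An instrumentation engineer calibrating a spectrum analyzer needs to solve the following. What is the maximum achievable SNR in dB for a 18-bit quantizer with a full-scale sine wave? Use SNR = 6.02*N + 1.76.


Theoretical SNR for a full-scale sinusoid:
SNR = 6.02 * N + 1.76
    = 6.02 * 18 + 1.76
    = 108.36 + 1.76
    = 110.12 dB

110.12 dB


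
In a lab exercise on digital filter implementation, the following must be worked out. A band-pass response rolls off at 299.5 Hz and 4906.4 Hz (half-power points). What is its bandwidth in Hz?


Bandwidth is the difference of -3dB frequencies:
BW = f_high - f_low
   = 4906.4 - 299.5
   = 4606.9 Hz

4606.9 Hz


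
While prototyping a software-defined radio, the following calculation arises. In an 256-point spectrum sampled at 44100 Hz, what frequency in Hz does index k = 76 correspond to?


Frequency of DFT bin k:
f_k = k * fs / N
    = 76 * 44100 / 256
    = 3351600 / 256
    = 13092.188 Hz

13092.188 Hz


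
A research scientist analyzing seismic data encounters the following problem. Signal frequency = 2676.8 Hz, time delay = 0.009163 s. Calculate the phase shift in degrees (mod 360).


Phase shift from frequency and time delay:
phi = 360 * f * t_delay
    = 360 * 2676.8 * 0.009163
    = 8829.91 degrees
    mod 360 = 189.91 degrees

189.91 degrees


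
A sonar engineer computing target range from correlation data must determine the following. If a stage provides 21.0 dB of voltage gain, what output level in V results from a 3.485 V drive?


Output voltage from dB gain:
V_out = V_in * 10^(gain_dB / 20)
      = 3.485 * 10^(21.0 / 20)
      = 3.485 * 11.220185
      = 39.1023 V

39.1023 V


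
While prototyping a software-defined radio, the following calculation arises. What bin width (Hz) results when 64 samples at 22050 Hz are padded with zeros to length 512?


Frequency resolution after zero-padding:
N_padded = 64 * 8 = 512
df = fs / N_padded
   = 22050 / 512
   = 43.0664 Hz

43.0664 Hz


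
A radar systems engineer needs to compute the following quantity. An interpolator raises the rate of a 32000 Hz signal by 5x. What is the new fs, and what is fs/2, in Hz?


Step 1 — output sample rate after interpolation by L:
fs_out = L * fs_in = 5 * 32000 = 160000 Hz

Step 2 — Nyquist frequency of the output stream:
f_Nyq = fs_out / 2 = 160000 / 2 = 80000.0 Hz

fs_out = 160000 Hz; f_Nyquist = 80000.0 Hz


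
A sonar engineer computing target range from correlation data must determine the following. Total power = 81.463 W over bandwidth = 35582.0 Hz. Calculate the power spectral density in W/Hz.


Power spectral density:
PSD = P / BW
    = 81.463 / 35582.0
    = 0.00228944 W/Hz

0.00228944 W/Hz


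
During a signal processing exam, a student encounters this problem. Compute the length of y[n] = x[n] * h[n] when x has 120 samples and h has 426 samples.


Linear convolution output length:
L = N + M - 1
  = 120 + 426 - 1
  = 545 samples

545


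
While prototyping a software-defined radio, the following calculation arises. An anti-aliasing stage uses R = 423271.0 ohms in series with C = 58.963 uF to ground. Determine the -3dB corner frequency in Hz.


Cutoff frequency of a first-order RC filter:
fc = 1 / (2 * pi * R * C)
C = 58.963 uF = 5.8963e-05 F
fc = 1 / (2 * pi * 423271.0 * 5.8963e-05)
   = 1 / 156.81151642642
   = 0.006377 Hz

0.006377 Hz


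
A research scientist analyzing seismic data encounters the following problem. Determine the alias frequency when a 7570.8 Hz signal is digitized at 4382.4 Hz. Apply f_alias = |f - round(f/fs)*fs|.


Compute the nearest integer multiple of fs to the signal:
n = round(7570.8 / 4382.4) = 2
f_alias = |7570.8 - 2 * 4382.4|
        = |7570.8 - 8764.8|
        = 1194.0 Hz

1194.0


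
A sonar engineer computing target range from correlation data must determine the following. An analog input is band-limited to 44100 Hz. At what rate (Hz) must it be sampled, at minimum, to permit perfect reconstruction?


The Nyquist rate is twice the maximum frequency component.
fs_min = 2 * fmax
      = 2 * 44100
      = 88200 Hz

88200


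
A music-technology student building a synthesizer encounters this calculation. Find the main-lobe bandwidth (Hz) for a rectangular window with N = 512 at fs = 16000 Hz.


Main lobe width for a rectangular window:
Width = 2 * fs / N
      = 2 * 16000 / 512
      = 32000 / 512
      = 62.5 Hz

62.5 Hz


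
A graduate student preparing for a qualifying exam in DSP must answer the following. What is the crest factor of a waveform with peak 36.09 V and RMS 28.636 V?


Crest factor is the ratio of peak to RMS:
CF = V_peak / V_rms
   = 36.09 / 28.636
   = 1.2603

1.2603


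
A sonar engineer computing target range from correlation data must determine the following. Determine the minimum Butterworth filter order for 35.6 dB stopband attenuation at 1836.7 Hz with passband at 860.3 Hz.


Butterworth filter order formula:
n = log10(10^(A/10) - 1) / (2 * log10(f_stop/f_pass))
10^(35.6/10) - 1 = 3629.7805
f_stop/f_pass = 1836.7 / 860.3 = 2.135
n = 5.4038 -> ceil = 6

6


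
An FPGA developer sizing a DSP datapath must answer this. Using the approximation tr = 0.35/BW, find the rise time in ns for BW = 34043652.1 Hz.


Rise time from bandwidth relationship:
tr = 0.35 / BW
   = 0.35 / 34043652.1
   = 1.028091813e-08 s
   = 10.2809 ns

10.2809 ns


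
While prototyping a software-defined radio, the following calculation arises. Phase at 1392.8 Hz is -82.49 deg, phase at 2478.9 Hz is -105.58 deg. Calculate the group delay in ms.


Group delay from phase difference:
tau = -d(phi)/d(omega)
d(phi) = -23.09 deg = -0.402997 rad
d(omega) = 2*pi*(2478.9 - 1392.8) = 6824.1676 rad/s
tau = -(-0.402997) / 6824.1676
    = 0.0591 ms

0.0591 ms


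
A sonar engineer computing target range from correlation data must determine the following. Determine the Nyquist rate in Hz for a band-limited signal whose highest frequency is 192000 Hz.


The Nyquist rate is twice the maximum frequency component.
fs_min = 2 * fmax
      = 2 * 192000
      = 384000 Hz

384000


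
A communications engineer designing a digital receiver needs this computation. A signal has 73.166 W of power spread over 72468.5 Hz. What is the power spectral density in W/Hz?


Power spectral density:
PSD = P / BW
    = 73.166 / 72468.5
    = 0.00100962 W/Hz

0.00100962 W/Hz


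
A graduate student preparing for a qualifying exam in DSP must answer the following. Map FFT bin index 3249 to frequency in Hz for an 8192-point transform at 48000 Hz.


Frequency of DFT bin k:
f_k = k * fs / N
    = 3249 * 48000 / 8192
    = 155952000 / 8192
    = 19037.109 Hz

19037.109 Hz


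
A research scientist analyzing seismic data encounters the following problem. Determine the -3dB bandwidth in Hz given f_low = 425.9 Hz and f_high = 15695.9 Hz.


Bandwidth is the difference of -3dB frequencies:
BW = f_high - f_low
   = 15695.9 - 425.9
   = 15270.0 Hz

15270.0 Hz


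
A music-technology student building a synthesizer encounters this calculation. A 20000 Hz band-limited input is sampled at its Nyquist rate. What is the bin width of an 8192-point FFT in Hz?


Step 1 — Nyquist sampling rate:
fs = 2 * fmax = 2 * 20000 = 40000 Hz

Step 2 — DFT bin spacing:
df = fs / N = 40000 / 8192 = 4.8828 Hz

4.8828 Hz


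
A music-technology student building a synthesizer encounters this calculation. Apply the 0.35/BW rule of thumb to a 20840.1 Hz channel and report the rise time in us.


Rise time from bandwidth relationship:
tr = 0.35 / BW
   = 0.35 / 20840.1
   = 1.679454513e-05 s
   = 16.7945 us

16.7945 us


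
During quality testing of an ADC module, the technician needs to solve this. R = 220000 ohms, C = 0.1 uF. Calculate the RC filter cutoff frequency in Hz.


Cutoff frequency of a first-order RC filter:
fc = 1 / (2 * pi * R * C)
C = 0.1 uF = 1e-07 F
fc = 1 / (2 * pi * 220000 * 1e-07)
   = 1 / 0.13823007675795
   = 7.234316 Hz

7.234316 Hz


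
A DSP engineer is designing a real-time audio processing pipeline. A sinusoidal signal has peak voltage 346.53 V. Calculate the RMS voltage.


RMS voltage for a sinusoidal waveform:
V_rms = V_peak / sqrt(2)
      = 346.53 / 1.414214
      = 245.034 V

245.034 V


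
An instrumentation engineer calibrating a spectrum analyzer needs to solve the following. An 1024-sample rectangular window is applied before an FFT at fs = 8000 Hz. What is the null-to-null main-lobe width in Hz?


Main lobe width for a rectangular window:
Width = 2 * fs / N
      = 2 * 8000 / 1024
      = 16000 / 1024
      = 15.625 Hz

15.625 Hz


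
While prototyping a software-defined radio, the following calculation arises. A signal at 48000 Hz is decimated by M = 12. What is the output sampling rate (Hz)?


Decimation reduces the sample rate:
fs_out = fs_in / M
       = 48000 / 12
       = 4000.0 Hz

4000.0 Hz


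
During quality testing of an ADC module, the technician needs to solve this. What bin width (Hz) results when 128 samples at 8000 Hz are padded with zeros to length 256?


Frequency resolution after zero-padding:
N_padded = 128 * 2 = 256
df = fs / N_padded
   = 8000 / 256
   = 31.25 Hz

31.25 Hz


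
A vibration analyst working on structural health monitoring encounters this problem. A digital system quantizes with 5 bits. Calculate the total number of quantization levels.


Number of quantization levels = 2^N
= 2^5
= 32

32


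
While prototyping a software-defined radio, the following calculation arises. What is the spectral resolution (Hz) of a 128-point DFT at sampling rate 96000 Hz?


DFT frequency resolution:
df = fs / N
   = 96000 / 128
   = 750.0 Hz

750.0 Hz


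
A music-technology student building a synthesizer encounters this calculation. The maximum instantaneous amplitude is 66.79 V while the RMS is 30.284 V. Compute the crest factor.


Crest factor is the ratio of peak to RMS:
CF = V_peak / V_rms
   = 66.79 / 30.284
   = 2.2055

2.2055


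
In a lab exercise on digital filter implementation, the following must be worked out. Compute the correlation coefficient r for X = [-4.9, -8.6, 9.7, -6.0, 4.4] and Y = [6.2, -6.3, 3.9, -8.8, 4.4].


Pearson correlation coefficient (population):
r = cov(X,Y) / (std(X) * std(Y))
Mean X = -1.08, Mean Y = -0.12
Cov(X,Y) = 26.6284
Std(X) = 6.951086, Std(Y) = 6.165517
r = 0.6213

0.6213


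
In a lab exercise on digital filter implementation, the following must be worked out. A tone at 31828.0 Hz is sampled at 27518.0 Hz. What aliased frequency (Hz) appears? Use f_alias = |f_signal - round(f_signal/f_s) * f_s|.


Compute the nearest integer multiple of fs to the signal:
n = round(31828.0 / 27518.0) = 1
f_alias = |31828.0 - 1 * 27518.0|
        = |31828.0 - 27518.0|
        = 4310.0 Hz

4310.0


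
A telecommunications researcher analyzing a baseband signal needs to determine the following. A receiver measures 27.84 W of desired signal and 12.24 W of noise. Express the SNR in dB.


SNR in decibels:
SNR = 10 * log10(Ps / Pn)
    = 10 * log10(27.84 / 12.24)
    = 10 * log10(2.2745)
    = 10 * 0.3569
    = 3.57 dB

3.57 dB


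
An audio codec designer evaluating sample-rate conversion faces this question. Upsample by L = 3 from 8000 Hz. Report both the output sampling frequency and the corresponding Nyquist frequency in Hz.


Step 1 — output sample rate after interpolation by L:
fs_out = L * fs_in = 3 * 8000 = 24000 Hz

Step 2 — Nyquist frequency of the output stream:
f_Nyq = fs_out / 2 = 24000 / 2 = 12000.0 Hz

fs_out = 24000 Hz; f_Nyquist = 12000.0 Hz


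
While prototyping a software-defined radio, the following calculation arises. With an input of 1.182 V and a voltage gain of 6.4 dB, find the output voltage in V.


Output voltage from dB gain:
V_out = V_in * 10^(gain_dB / 20)
      = 1.182 * 10^(6.4 / 20)
      = 1.182 * 2.089296
      = 2.4695 V

2.4695 V


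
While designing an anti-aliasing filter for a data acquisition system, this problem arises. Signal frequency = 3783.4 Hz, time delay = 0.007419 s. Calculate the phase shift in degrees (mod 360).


Phase shift from frequency and time delay:
phi = 360 * f * t_delay
    = 360 * 3783.4 * 0.007419
    = 10104.86 degrees
    mod 360 = 24.86 degrees

24.86 degrees


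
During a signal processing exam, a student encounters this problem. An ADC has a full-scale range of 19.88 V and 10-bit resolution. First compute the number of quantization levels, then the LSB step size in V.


Step 1 — number of quantization levels:
L = 2^N = 2^10 = 1024

Step 2 — LSB step size:
delta = Vfs / L
      = 19.88 / 1024
      = 0.01941406 V

Levels = 1024; step size = 0.01941406 V


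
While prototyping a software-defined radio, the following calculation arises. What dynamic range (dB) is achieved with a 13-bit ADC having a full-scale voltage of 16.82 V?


Dynamic range from full-scale to LSB:
V_min = V_max / 2^bits = 16.82 / 2^13
DR = 20 * log10(V_max / V_min)
   = 20 * log10(2^13)
   = 20 * 13 * log10(2)
   = 78.27 dB

78.27 dB


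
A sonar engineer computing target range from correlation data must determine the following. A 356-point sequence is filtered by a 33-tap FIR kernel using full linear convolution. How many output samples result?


Linear convolution output length:
L = N + M - 1
  = 356 + 33 - 1
  = 388 samples

388


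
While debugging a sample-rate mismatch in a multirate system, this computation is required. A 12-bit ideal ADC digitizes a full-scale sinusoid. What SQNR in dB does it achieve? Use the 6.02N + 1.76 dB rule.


Theoretical SNR for a full-scale sinusoid:
SNR = 6.02 * N + 1.76
    = 6.02 * 12 + 1.76
    = 72.24 + 1.76
    = 74.0 dB

74.0 dB


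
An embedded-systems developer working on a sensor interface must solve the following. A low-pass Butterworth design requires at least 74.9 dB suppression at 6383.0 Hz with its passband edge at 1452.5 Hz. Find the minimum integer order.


Butterworth filter order formula:
n = log10(10^(A/10) - 1) / (2 * log10(f_stop/f_pass))
10^(74.9/10) - 1 = 30902953.3251
f_stop/f_pass = 6383.0 / 1452.5 = 4.3945
n = 5.8251 -> ceil = 6

6


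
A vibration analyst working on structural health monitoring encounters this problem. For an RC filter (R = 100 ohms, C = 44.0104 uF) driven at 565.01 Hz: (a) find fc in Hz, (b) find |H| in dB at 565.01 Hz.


Step 1 — cutoff frequency:
fc = 1 / (2*pi*R*C)
C = 44.0104 uF = 4.40104e-05 F
fc = 1 / (2*pi*100*4.40104e-05)
   = 36.163 Hz

Step 2 — magnitude at f = 565.01 Hz:
|H(f)| = 1 / sqrt(1 + (f/fc)^2)
f/fc = 565.01 / 36.163 = 15.62398
|H| = 1 / sqrt(1 + 244.108751) = 0.0638735
|H|_dB = 20*log10(0.0638735) = -23.89 dB

fc = 36.163 Hz; |H(565.01 Hz)| = -23.89 dB


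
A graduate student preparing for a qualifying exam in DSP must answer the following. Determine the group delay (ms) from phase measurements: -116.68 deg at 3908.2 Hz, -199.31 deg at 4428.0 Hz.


Group delay from phase difference:
tau = -d(phi)/d(omega)
d(phi) = -82.63 deg = -1.442166 rad
d(omega) = 2*pi*(4428.0 - 3908.2) = 3265.9997 rad/s
tau = -(-1.442166) / 3265.9997
    = 0.4416 ms

0.4416 ms


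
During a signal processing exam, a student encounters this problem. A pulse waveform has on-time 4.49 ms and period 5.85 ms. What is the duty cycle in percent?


Duty cycle as a percentage:
DC = (t_on / T) * 100
   = (4.49 / 5.85) * 100
   = 0.767521 * 100
   = 76.75 %

76.75 %


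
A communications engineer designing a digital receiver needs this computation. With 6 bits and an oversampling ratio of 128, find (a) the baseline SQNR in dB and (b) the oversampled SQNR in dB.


Step 1 — baseline SQNR at Nyquist:
SQNR_base = 6.02*N + 1.76
          = 6.02*6 + 1.76
          = 37.88 dB

Step 2 — oversampling processing gain:
G = 10*log10(OSR) = 10*log10(128) = 21.07 dB

Step 3 — total:
SQNR_total = 37.88 + 21.07 = 58.95 dB

Base SQNR = 37.88 dB; oversampled SQNR = 58.95 dB


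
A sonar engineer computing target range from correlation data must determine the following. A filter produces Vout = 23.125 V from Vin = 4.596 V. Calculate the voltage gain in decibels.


Voltage gain in dB:
G = 20 * log10(Vout / Vin)
  = 20 * log10(23.125 / 4.596)
  = 20 * log10(5.031549)
  = 20 * 0.701702
  = 14.03 dB

14.03 dB


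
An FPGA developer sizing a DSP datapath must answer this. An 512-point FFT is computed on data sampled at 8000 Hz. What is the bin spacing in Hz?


DFT frequency resolution:
df = fs / N
   = 8000 / 512
   = 15.625 Hz

15.625 Hz


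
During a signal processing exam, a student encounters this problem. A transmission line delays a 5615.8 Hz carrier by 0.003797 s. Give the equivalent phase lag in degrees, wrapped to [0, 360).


Phase shift from frequency and time delay:
phi = 360 * f * t_delay
    = 360 * 5615.8 * 0.003797
    = 7676.35 degrees
    mod 360 = 116.35 degrees

116.35 degrees


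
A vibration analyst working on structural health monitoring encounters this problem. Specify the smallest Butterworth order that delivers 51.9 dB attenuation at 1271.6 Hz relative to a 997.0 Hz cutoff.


Butterworth filter order formula:
n = log10(10^(A/10) - 1) / (2 * log10(f_stop/f_pass))
10^(51.9/10) - 1 = 154880.6619
f_stop/f_pass = 1271.6 / 997.0 = 1.2754
n = 24.561 -> ceil = 25

25


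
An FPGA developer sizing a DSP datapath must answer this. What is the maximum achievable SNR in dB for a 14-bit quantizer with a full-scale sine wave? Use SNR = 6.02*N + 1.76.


Theoretical SNR for a full-scale sinusoid:
SNR = 6.02 * N + 1.76
    = 6.02 * 14 + 1.76
    = 84.28 + 1.76
    = 86.04 dB

86.04 dB


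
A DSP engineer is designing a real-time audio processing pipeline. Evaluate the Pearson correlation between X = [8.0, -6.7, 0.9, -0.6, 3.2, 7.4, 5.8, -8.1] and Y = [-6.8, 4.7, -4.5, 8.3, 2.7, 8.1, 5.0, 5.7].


Pearson correlation coefficient (population):
r = cov(X,Y) / (std(X) * std(Y))
Mean X = 1.2375, Mean Y = 2.9
Cov(X,Y) = -9.0275
Std(X) = 5.723403, Std(Y) = 5.250952
r = -0.3004

-0.3004


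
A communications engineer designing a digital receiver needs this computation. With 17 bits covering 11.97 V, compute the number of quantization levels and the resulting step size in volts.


Step 1 — number of quantization levels:
L = 2^N = 2^17 = 131072

Step 2 — LSB step size:
delta = Vfs / L
      = 11.97 / 131072
      = 9.132e-05 V

Levels = 131072; step size = 9.132e-05 V


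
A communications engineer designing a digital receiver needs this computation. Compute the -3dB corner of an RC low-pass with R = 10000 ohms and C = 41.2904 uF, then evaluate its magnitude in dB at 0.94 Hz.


Step 1 — cutoff frequency:
fc = 1 / (2*pi*R*C)
C = 41.2904 uF = 4.12904e-05 F
fc = 1 / (2*pi*10000*4.12904e-05)
   = 0.385453 Hz

Step 2 — magnitude at f = 0.94 Hz:
|H(f)| = 1 / sqrt(1 + (f/fc)^2)
f/fc = 0.94 / 0.385453 = 2.438689
|H| = 1 / sqrt(1 + 5.947204) = 0.3793979
|H|_dB = 20*log10(0.3793979) = -8.42 dB

fc = 0.385453 Hz; |H(0.94 Hz)| = -8.42 dB


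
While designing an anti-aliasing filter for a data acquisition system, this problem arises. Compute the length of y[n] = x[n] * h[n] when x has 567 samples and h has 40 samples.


Linear convolution output length:
L = N + M - 1
  = 567 + 40 - 1
  = 606 samples

606


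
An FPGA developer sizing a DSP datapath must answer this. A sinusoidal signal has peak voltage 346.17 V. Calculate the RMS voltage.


RMS voltage for a sinusoidal waveform:
V_rms = V_peak / sqrt(2)
      = 346.17 / 1.414214
      = 244.779 V

244.779 V


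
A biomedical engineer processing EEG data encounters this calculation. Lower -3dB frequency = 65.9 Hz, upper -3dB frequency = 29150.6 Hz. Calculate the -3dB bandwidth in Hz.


Bandwidth is the difference of -3dB frequencies:
BW = f_high - f_low
   = 29150.6 - 65.9
   = 29084.7 Hz

29084.7 Hz


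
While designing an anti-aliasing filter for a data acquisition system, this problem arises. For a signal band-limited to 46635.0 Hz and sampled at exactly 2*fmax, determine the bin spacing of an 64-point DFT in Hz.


Step 1 — Nyquist sampling rate:
fs = 2 * fmax = 2 * 46635.0 = 93270.0 Hz

Step 2 — DFT bin spacing:
df = fs / N = 93270.0 / 64 = 1457.3438 Hz

1457.3438 Hz


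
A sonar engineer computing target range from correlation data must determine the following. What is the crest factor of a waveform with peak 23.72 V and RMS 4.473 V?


Crest factor is the ratio of peak to RMS:
CF = V_peak / V_rms
   = 23.72 / 4.473
   = 5.3029

5.3029


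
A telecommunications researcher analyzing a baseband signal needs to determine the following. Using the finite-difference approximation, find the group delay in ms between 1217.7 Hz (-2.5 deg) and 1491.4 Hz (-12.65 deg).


Group delay from phase difference:
tau = -d(phi)/d(omega)
d(phi) = -10.15 deg = -0.177151 rad
d(omega) = 2*pi*(1491.4 - 1217.7) = 1719.7078 rad/s
tau = -(-0.177151) / 1719.7078
    = 0.103 ms

0.103 ms


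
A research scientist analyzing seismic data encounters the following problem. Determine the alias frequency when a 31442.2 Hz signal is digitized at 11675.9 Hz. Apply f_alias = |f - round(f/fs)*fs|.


Compute the nearest integer multiple of fs to the signal:
n = round(31442.2 / 11675.9) = 3
f_alias = |31442.2 - 3 * 11675.9|
        = |31442.2 - 35027.7|
        = 3585.5 Hz

3585.5


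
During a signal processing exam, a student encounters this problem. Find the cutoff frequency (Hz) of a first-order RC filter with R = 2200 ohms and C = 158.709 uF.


Cutoff frequency of a first-order RC filter:
fc = 1 / (2 * pi * R * C)
C = 158.709 uF = 0.000158709 F
fc = 1 / (2 * pi * 2200 * 0.000158709)
   = 1 / 2.1938357252178
   = 0.455823 Hz

0.455823 Hz


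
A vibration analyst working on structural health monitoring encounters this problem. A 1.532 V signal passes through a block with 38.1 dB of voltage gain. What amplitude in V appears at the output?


Output voltage from dB gain:
V_out = V_in * 10^(gain_dB / 20)
      = 1.532 * 10^(38.1 / 20)
      = 1.532 * 80.352612
      = 123.1002 V

123.1002 V


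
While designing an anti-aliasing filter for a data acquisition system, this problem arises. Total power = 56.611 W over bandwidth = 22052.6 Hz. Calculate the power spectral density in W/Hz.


Power spectral density:
PSD = P / BW
    = 56.611 / 22052.6
    = 0.00256709 W/Hz

0.00256709 W/Hz


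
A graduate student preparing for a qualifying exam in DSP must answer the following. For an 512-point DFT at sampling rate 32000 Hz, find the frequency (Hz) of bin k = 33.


Frequency of DFT bin k:
f_k = k * fs / N
    = 33 * 32000 / 512
    = 1056000 / 512
    = 2062.5 Hz

2062.5 Hz


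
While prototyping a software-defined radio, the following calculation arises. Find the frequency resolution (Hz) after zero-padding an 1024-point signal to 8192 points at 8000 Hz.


Frequency resolution after zero-padding:
N_padded = 1024 * 8 = 8192
df = fs / N_padded
   = 8000 / 8192
   = 0.9766 Hz

0.9766 Hz


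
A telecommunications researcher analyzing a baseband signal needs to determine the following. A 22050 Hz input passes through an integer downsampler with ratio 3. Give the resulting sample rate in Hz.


Decimation reduces the sample rate:
fs_out = fs_in / M
       = 22050 / 3
       = 7350.0 Hz

7350.0 Hz


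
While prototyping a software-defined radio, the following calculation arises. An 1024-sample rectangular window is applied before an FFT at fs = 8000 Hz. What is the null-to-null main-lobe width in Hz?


Main lobe width for a rectangular window:
Width = 2 * fs / N
      = 2 * 8000 / 1024
      = 16000 / 1024
      = 15.625 Hz

15.625 Hz


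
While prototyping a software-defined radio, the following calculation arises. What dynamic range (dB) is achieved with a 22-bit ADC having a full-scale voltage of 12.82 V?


Dynamic range from full-scale to LSB:
V_min = V_max / 2^bits = 12.82 / 2^22
DR = 20 * log10(V_max / V_min)
   = 20 * log10(2^22)
   = 20 * 22 * log10(2)
   = 132.45 dB

132.45 dB


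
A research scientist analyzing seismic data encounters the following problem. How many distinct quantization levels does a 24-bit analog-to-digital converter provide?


Number of quantization levels = 2^N
= 2^24
= 16777216

16777216


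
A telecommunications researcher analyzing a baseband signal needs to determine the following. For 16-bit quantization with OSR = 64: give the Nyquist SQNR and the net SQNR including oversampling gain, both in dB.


Step 1 — baseline SQNR at Nyquist:
SQNR_base = 6.02*N + 1.76
          = 6.02*16 + 1.76
          = 98.08 dB

Step 2 — oversampling processing gain:
G = 10*log10(OSR) = 10*log10(64) = 18.06 dB

Step 3 — total:
SQNR_total = 98.08 + 18.06 = 116.14 dB

Base SQNR = 98.08 dB; oversampled SQNR = 116.14 dB


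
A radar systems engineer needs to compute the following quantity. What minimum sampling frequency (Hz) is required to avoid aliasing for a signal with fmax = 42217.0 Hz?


The Nyquist rate is twice the maximum frequency component.
fs_min = 2 * fmax
      = 2 * 42217.0
      = 84434.0 Hz

84434.0


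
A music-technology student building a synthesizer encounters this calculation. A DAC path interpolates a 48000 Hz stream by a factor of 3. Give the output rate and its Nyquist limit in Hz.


Step 1 — output sample rate after interpolation by L:
fs_out = L * fs_in = 3 * 48000 = 144000 Hz

Step 2 — Nyquist frequency of the output stream:
f_Nyq = fs_out / 2 = 144000 / 2 = 72000.0 Hz

fs_out = 144000 Hz; f_Nyquist = 72000.0 Hz


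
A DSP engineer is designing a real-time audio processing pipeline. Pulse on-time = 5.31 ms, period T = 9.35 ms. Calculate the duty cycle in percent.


Duty cycle as a percentage:
DC = (t_on / T) * 100
   = (5.31 / 9.35) * 100
   = 0.567914 * 100
   = 56.79 %

56.79 %


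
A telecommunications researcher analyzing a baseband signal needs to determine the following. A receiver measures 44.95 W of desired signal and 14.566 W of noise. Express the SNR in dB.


SNR in decibels:
SNR = 10 * log10(Ps / Pn)
    = 10 * log10(44.95 / 14.566)
    = 10 * log10(3.086)
    = 10 * 0.4894
    = 4.89 dB

4.89 dB


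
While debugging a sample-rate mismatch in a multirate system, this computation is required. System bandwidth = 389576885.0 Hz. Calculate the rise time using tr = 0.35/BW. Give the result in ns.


Rise time from bandwidth relationship:
tr = 0.35 / BW
   = 0.35 / 389576885.0
   = 8.984105923e-10 s
   = 0.8984 ns

0.8984 ns


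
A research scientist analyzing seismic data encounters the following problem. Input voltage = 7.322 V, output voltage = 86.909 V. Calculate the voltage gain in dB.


Voltage gain in dB:
G = 20 * log10(Vout / Vin)
  = 20 * log10(86.909 / 7.322)
  = 20 * log10(11.869571)
  = 20 * 1.074435
  = 21.49 dB

21.49 dB


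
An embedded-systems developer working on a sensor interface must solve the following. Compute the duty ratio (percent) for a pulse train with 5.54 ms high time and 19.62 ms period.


Duty cycle as a percentage:
DC = (t_on / T) * 100
   = (5.54 / 19.62) * 100
   = 0.282365 * 100
   = 28.24 %

28.24 %


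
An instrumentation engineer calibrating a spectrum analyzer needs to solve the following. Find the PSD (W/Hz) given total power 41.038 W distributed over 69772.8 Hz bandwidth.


Power spectral density:
PSD = P / BW
    = 41.038 / 69772.8
    = 0.00058817 W/Hz

0.00058817 W/Hz


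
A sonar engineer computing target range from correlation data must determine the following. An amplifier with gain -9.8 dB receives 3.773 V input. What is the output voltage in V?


Output voltage from dB gain:
V_out = V_in * 10^(gain_dB / 20)
      = 3.773 * 10^(-9.8 / 20)
      = 3.773 * 0.323594
      = 1.2209 V

1.2209 V


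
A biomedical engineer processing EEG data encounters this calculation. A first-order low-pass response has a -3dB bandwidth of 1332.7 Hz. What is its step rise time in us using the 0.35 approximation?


Rise time from bandwidth relationship:
tr = 0.35 / BW
   = 0.35 / 1332.7
   = 0.0002626247468 s
   = 262.6247 us

262.6247 us


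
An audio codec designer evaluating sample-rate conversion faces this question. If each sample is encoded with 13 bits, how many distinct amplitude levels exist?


Number of quantization levels = 2^N
= 2^13
= 8192

8192


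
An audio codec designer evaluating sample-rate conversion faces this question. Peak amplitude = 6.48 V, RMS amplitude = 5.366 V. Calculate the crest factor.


Crest factor is the ratio of peak to RMS:
CF = V_peak / V_rms
   = 6.48 / 5.366
   = 1.2076

1.2076


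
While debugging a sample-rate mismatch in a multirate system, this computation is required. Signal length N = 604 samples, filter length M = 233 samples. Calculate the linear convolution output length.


Linear convolution output length:
L = N + M - 1
  = 604 + 233 - 1
  = 836 samples

836


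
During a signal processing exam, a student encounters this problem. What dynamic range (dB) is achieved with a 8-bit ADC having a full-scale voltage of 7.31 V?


Dynamic range from full-scale to LSB:
V_min = V_max / 2^bits = 7.31 / 2^8
DR = 20 * log10(V_max / V_min)
   = 20 * log10(2^8)
   = 20 * 8 * log10(2)
   = 48.16 dB

48.16 dB


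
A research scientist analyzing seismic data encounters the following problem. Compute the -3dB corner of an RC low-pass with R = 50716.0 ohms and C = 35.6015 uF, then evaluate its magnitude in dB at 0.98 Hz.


Step 1 — cutoff frequency:
fc = 1 / (2*pi*R*C)
C = 35.6015 uF = 3.56015e-05 F
fc = 1 / (2*pi*50716.0*3.56015e-05)
   = 0.0881469 Hz

Step 2 — magnitude at f = 0.98 Hz:
|H(f)| = 1 / sqrt(1 + (f/fc)^2)
f/fc = 0.98 / 0.0881469 = 11.117804
|H| = 1 / sqrt(1 + 123.605566) = 0.0895842
|H|_dB = 20*log10(0.0895842) = -20.96 dB

fc = 0.0881469 Hz; |H(0.98 Hz)| = -20.96 dB


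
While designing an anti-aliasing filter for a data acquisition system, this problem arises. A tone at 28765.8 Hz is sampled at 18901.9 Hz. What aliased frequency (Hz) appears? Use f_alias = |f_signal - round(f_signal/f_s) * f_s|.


Compute the nearest integer multiple of fs to the signal:
n = round(28765.8 / 18901.9) = 2
f_alias = |28765.8 - 2 * 18901.9|
        = |28765.8 - 37803.8|
        = 9038.0 Hz

9038.0


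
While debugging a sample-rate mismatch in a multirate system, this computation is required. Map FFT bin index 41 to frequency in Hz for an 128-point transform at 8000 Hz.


Frequency of DFT bin k:
f_k = k * fs / N
    = 41 * 8000 / 128
    = 328000 / 128
    = 2562.5 Hz

2562.5 Hz


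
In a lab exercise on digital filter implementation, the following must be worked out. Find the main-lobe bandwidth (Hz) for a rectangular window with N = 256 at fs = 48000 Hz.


Main lobe width for a rectangular window:
Width = 2 * fs / N
      = 2 * 48000 / 256
      = 96000 / 256
      = 375.0 Hz

375.0 Hz


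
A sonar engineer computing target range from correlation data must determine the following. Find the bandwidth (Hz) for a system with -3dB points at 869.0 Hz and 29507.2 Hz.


Bandwidth is the difference of -3dB frequencies:
BW = f_high - f_low
   = 29507.2 - 869.0
   = 28638.2 Hz

28638.2 Hz


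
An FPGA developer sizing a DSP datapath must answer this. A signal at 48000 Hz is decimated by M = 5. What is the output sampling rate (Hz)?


Decimation reduces the sample rate:
fs_out = fs_in / M
       = 48000 / 5
       = 9600.0 Hz

9600.0 Hz


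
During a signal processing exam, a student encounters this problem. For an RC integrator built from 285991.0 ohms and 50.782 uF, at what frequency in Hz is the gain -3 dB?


Cutoff frequency of a first-order RC filter:
fc = 1 / (2 * pi * R * C)
C = 50.782 uF = 5.0782e-05 F
fc = 1 / (2 * pi * 285991.0 * 5.0782e-05)
   = 1 / 91.251925198543
   = 0.010959 Hz

0.010959 Hz


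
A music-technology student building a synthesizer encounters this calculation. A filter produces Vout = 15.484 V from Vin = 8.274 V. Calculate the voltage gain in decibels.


Voltage gain in dB:
G = 20 * log10(Vout / Vin)
  = 20 * log10(15.484 / 8.274)
  = 20 * log10(1.871404)
  = 20 * 0.272168
  = 5.44 dB

5.44 dB


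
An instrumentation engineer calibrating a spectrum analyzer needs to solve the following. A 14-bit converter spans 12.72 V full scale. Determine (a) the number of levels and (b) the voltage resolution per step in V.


Step 1 — number of quantization levels:
L = 2^N = 2^14 = 16384

Step 2 — LSB step size:
delta = Vfs / L
      = 12.72 / 16384
      = 0.00077637 V

Levels = 16384; step size = 0.00077637 V


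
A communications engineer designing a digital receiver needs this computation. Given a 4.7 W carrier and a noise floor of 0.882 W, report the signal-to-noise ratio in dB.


SNR in decibels:
SNR = 10 * log10(Ps / Pn)
    = 10 * log10(4.7 / 0.882)
    = 10 * log10(5.3288)
    = 10 * 0.7266
    = 7.27 dB

7.27 dB


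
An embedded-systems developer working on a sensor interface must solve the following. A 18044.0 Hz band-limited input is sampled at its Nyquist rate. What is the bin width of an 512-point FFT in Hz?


Step 1 — Nyquist sampling rate:
fs = 2 * fmax = 2 * 18044.0 = 36088.0 Hz

Step 2 — DFT bin spacing:
df = fs / N = 36088.0 / 512 = 70.4844 Hz

70.4844 Hz


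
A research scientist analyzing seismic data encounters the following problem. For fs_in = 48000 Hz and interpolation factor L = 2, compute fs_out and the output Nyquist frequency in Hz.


Step 1 — output sample rate after interpolation by L:
fs_out = L * fs_in = 2 * 48000 = 96000 Hz

Step 2 — Nyquist frequency of the output stream:
f_Nyq = fs_out / 2 = 96000 / 2 = 48000.0 Hz

fs_out = 96000 Hz; f_Nyquist = 48000.0 Hz


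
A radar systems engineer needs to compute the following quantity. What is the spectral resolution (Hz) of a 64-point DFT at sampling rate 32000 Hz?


DFT frequency resolution:
df = fs / N
   = 32000 / 64
   = 500.0 Hz

500.0 Hz


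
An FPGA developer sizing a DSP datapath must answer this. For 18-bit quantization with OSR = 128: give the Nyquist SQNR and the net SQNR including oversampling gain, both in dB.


Step 1 — baseline SQNR at Nyquist:
SQNR_base = 6.02*N + 1.76
          = 6.02*18 + 1.76
          = 110.12 dB

Step 2 — oversampling processing gain:
G = 10*log10(OSR) = 10*log10(128) = 21.07 dB

Step 3 — total:
SQNR_total = 110.12 + 21.07 = 131.19 dB

Base SQNR = 110.12 dB; oversampled SQNR = 131.19 dB


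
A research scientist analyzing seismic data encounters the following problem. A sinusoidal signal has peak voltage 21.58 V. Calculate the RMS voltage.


RMS voltage for a sinusoidal waveform:
V_rms = V_peak / sqrt(2)
      = 21.58 / 1.414214
      = 15.259 V

15.259 V


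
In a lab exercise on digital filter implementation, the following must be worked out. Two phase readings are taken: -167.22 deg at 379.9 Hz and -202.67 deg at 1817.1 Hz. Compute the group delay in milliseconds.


Group delay from phase difference:
tau = -d(phi)/d(omega)
d(phi) = -35.45 deg = -0.618719 rad
d(omega) = 2*pi*(1817.1 - 379.9) = 9030.1939 rad/s
tau = -(-0.618719) / 9030.1939
    = 0.0685 ms

0.0685 ms


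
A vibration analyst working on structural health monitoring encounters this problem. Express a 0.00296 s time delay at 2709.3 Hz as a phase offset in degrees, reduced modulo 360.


Phase shift from frequency and time delay:
phi = 360 * f * t_delay
    = 360 * 2709.3 * 0.00296
    = 2887.03 degrees
    mod 360 = 7.03 degrees

7.03 degrees


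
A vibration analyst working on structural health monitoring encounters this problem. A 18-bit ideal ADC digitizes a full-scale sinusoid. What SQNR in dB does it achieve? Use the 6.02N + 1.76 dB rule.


Theoretical SNR for a full-scale sinusoid:
SNR = 6.02 * N + 1.76
    = 6.02 * 18 + 1.76
    = 108.36 + 1.76
    = 110.12 dB

110.12 dB


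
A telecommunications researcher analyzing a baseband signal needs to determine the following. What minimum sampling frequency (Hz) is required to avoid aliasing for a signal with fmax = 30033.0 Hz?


The Nyquist rate is twice the maximum frequency component.
fs_min = 2 * fmax
      = 2 * 30033.0
      = 60066.0 Hz

60066.0
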